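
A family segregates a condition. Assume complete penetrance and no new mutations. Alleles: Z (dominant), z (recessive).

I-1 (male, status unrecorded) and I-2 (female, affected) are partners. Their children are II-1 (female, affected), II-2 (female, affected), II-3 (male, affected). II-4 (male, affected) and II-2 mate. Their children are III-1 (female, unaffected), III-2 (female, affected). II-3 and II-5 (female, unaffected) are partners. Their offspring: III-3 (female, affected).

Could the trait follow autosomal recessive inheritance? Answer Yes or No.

No

Under autosomal recessive, III-1 (unaffected, female) cannot arise from II-4 (affected) × II-2 (affected).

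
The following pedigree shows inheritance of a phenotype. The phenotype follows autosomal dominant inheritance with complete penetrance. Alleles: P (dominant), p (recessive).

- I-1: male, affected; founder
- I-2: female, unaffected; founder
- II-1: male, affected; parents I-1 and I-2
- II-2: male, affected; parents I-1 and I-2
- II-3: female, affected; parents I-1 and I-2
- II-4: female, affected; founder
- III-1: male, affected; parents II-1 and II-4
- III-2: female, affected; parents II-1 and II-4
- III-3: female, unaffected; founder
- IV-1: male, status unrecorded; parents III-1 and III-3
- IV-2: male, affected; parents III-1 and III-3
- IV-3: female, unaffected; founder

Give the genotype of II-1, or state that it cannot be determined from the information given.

Pp

From phenotype alone, II-1 is PP or Pp.
II-1 is affected so carries P and received p from I-2 (pp), so II-1 is Pp.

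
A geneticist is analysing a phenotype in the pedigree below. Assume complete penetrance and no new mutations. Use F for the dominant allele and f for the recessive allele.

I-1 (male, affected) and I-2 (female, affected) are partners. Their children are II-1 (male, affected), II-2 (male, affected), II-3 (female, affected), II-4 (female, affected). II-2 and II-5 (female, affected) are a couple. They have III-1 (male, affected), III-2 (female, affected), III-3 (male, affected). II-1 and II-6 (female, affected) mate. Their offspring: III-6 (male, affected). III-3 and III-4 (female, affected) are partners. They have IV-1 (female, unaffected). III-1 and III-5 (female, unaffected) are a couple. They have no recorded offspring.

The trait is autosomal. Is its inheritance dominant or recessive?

III-3 and III-4 are both affected yet have an unaffected child IV-1. Under a recessive model two affected parents are homozygous and every child would be affected, so the trait cannot be recessive.

dominant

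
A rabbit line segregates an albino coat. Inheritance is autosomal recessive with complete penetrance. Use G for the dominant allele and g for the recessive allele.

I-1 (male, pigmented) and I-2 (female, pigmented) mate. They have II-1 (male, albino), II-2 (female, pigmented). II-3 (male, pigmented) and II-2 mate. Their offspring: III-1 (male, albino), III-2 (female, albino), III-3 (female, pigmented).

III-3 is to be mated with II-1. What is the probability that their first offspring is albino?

1/3

II-3 is pigmented so carries G and passed g to III-1 (gg), so II-3 is Gg.
II-2 is pigmented so carries G and passed g to III-1 (gg), so II-2 is Gg.
III-3 is a pigmented offspring of II-3 (Gg) × II-2 (Gg), whose cross gives 1/4 GG : 1/2 Gg : 1/4 gg; conditioning on being pigmented, III-3 is GG with probability 1/3, Gg with probability 2/3.
II-1 is albino, so II-1 is gg.
Summing over parental genotype combinations, P(offspring is albino) = 2/3·1/2 = 1/3.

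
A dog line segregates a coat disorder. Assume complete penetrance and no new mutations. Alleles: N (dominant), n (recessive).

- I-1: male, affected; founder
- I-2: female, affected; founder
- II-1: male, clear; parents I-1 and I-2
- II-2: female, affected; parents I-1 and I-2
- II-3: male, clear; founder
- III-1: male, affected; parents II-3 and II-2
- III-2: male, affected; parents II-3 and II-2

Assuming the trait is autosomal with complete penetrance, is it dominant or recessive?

I-1 and I-2 are both affected yet have a clear child II-1. Under a recessive model two affected parents are homozygous and every child would be affected, so the trait cannot be recessive.

dominant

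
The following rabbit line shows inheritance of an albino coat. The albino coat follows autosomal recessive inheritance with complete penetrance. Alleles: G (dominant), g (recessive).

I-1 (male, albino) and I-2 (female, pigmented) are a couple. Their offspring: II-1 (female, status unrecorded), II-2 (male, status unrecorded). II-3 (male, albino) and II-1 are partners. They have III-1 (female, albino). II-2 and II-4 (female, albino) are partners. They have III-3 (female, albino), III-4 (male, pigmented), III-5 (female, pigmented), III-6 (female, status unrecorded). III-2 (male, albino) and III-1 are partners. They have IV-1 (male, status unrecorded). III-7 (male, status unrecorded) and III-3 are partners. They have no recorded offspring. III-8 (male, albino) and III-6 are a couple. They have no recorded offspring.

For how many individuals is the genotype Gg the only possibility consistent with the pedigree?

Obligate heterozygotes: II-2 passed G to III-4 (Gg, whose g came from II-4) and received g from I-1 (gg), so II-2 is Gg; III-4 is pigmented so carries G and received g from II-4 (gg), so III-4 is Gg; III-5 is pigmented so carries G and received g from II-4 (gg), so III-5 is Gg.
Every other individual is either homozygous by phenotype or has at least one consistent homozygous assignment, so the count is 3.

3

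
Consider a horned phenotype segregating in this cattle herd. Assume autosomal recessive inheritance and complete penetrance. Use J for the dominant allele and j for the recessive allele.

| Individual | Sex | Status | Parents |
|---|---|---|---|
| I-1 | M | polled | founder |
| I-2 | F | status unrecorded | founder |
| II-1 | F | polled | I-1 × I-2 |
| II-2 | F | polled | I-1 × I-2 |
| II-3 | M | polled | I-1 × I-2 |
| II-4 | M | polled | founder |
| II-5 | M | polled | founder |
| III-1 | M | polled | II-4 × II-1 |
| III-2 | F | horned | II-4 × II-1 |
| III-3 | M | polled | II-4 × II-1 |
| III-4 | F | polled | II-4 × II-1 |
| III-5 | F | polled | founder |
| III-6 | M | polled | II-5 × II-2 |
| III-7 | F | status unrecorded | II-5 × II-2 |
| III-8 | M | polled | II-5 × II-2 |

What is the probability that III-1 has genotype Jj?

2/3

II-4 is polled so carries J and passed j to III-2 (jj), so II-4 is Jj.
II-1 is polled so carries J and passed j to III-2 (jj), so II-1 is Jj.
Their cross gives offspring ratios 1/4 JJ : 1/2 Jj : 1/4 jj. Conditioning on III-1 being polled, P(Jj) = 1/2 / 3/4 = 2/3.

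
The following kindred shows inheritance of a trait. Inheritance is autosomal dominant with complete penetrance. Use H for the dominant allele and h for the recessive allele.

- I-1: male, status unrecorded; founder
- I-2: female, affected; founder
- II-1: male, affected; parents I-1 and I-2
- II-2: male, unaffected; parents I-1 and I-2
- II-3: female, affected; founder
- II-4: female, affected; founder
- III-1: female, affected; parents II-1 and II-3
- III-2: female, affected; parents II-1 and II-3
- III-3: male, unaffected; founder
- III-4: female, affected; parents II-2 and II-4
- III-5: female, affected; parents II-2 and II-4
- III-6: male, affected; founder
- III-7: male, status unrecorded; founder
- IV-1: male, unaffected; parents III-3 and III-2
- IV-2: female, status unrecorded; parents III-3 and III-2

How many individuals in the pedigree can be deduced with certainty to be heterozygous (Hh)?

4

Obligate heterozygotes: I-2 is affected so carries H and passed h to II-2 (hh), so I-2 is Hh; III-2 is affected so carries H and passed h to IV-1 (hh), so III-2 is Hh; III-4 is affected so carries H and received h from II-2 (hh), so III-4 is Hh; III-5 is affected so carries H and received h from II-2 (hh), so III-5 is Hh.
Every other individual is either homozygous by phenotype or has at least one consistent homozygous assignment, so the count is 4.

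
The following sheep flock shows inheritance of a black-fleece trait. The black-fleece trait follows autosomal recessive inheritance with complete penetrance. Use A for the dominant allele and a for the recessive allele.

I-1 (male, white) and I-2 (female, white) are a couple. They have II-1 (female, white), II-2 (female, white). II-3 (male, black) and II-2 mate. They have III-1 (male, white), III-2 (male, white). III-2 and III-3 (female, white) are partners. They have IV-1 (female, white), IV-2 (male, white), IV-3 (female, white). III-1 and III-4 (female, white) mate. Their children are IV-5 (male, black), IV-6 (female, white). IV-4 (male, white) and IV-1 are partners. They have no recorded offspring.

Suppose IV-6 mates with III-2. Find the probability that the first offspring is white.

5/6

III-1 is white so carries A and received a from II-3 (aa), so III-1 is Aa.
III-4 is white so carries A and passed a to IV-5 (aa), so III-4 is Aa.
IV-6 is a white offspring of III-1 (Aa) × III-4 (Aa), whose cross gives 1/4 AA : 1/2 Aa : 1/4 aa; conditioning on being white, IV-6 is AA with probability 1/3, Aa with probability 2/3.
III-2 is white so carries A and received a from II-3 (aa), so III-2 is Aa.
Summing over parental genotype combinations, P(offspring is white) = 1/3·1 + 2/3·3/4 = 5/6.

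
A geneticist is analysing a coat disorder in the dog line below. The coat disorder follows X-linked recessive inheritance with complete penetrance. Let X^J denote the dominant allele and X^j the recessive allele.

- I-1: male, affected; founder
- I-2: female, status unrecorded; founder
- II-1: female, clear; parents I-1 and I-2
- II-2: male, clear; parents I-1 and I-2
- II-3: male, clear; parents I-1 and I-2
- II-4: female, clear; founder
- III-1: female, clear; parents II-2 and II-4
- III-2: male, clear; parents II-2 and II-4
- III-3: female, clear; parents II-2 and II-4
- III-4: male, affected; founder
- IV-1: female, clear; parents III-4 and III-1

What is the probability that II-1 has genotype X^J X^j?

1

II-1 is clear so carries J and received j from I-1 (X^j Y), so II-1 is X^J X^j, giving P(X^J X^j) = 1.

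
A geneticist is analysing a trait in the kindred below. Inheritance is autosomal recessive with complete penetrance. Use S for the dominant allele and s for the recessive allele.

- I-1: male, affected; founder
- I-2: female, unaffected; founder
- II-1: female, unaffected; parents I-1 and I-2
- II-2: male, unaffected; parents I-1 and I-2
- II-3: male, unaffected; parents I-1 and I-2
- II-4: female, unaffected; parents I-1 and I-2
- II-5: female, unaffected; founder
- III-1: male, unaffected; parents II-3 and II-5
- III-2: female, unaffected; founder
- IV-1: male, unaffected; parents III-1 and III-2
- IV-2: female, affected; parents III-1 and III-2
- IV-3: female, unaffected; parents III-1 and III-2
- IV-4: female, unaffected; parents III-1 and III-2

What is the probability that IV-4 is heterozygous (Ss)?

III-1 is unaffected so carries S and passed s to IV-2 (ss), so III-1 is Ss.
III-2 is unaffected so carries S and passed s to IV-2 (ss), so III-2 is Ss.
Their cross gives offspring ratios 1/4 SS : 1/2 Ss : 1/4 ss. Conditioning on IV-4 being unaffected, P(Ss) = 1/2 / 3/4 = 2/3.

2/3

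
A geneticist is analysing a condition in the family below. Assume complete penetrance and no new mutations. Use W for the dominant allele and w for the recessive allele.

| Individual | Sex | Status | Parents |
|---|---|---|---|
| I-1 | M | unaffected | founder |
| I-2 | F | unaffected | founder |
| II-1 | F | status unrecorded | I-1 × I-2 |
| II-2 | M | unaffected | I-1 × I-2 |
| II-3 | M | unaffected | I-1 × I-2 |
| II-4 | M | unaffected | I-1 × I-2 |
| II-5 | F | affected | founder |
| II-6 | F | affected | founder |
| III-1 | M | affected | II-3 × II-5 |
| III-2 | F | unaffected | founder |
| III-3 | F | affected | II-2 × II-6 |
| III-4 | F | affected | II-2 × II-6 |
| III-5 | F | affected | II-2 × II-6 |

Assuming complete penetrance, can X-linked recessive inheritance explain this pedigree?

Under X-linked recessive, III-3 (affected, female) cannot arise from II-2 (unaffected) × II-6 (affected).

No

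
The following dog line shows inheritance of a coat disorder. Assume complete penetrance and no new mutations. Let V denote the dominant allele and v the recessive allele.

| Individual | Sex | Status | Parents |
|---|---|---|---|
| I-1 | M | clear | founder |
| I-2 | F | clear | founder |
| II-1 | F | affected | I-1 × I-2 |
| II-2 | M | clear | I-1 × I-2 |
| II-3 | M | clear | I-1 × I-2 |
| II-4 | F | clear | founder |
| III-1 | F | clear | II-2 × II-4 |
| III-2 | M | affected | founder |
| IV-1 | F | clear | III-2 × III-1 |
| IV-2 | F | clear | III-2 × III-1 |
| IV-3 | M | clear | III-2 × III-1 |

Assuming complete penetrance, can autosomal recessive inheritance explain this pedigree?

A consistent assignment under autosomal recessive exists: I-1 Vv, I-2 Vv, II-1 vv, II-2 VV, II-3 VV, II-4 VV, III-1 VV, III-2 vv, IV-1 Vv, IV-2 Vv, IV-3 Vv.
In this assignment every recorded phenotype matches its genotype and every non-founder's genotype is obtainable from its parents' genotypes, so the pedigree is consistent.

Yes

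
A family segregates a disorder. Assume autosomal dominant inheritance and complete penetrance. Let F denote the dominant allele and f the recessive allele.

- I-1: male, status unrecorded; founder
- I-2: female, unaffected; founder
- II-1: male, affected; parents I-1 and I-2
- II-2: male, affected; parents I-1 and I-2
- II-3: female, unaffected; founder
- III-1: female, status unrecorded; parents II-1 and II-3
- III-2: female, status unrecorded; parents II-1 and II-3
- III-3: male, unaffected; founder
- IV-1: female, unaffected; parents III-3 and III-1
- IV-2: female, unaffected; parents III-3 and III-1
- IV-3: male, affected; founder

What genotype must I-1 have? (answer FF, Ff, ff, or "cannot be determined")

I-1's phenotype is unrecorded, and no parent or child forces a single allele at both positions; consistent genotype assignments exist with I-1 as FF or Ff.

cannot be determined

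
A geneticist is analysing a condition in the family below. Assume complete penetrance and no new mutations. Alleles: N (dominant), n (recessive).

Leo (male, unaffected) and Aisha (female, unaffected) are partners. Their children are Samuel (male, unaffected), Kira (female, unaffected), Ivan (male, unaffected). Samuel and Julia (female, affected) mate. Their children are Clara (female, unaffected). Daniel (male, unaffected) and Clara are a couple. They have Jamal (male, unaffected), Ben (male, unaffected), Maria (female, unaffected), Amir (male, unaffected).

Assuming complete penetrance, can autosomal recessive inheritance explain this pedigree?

Yes

A consistent assignment under autosomal recessive exists: Leo NN, Aisha NN, Samuel NN, Kira NN, Ivan NN, Julia nn, Clara Nn, Daniel NN, Jamal NN, Ben NN, Maria NN, Amir NN.
In this assignment every recorded phenotype matches its genotype and every non-founder's genotype is obtainable from its parents' genotypes, so the pedigree is consistent.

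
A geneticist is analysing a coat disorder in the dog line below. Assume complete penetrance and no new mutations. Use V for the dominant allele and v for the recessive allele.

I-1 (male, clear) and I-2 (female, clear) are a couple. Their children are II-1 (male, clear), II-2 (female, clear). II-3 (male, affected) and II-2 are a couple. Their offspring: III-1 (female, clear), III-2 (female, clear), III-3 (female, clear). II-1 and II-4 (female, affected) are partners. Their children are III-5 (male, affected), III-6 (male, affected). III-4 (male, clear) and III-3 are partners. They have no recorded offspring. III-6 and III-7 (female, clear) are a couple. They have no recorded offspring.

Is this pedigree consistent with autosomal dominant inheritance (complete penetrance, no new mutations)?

A consistent assignment under autosomal dominant exists: I-1 vv, I-2 vv, II-1 vv, II-2 vv, II-3 Vv, II-4 VV, III-1 vv, III-2 vv, III-3 vv, III-4 vv, III-5 Vv, III-6 Vv, III-7 vv.
In this assignment every recorded phenotype matches its genotype and every non-founder's genotype is obtainable from its parents' genotypes, so the pedigree is consistent.

Yes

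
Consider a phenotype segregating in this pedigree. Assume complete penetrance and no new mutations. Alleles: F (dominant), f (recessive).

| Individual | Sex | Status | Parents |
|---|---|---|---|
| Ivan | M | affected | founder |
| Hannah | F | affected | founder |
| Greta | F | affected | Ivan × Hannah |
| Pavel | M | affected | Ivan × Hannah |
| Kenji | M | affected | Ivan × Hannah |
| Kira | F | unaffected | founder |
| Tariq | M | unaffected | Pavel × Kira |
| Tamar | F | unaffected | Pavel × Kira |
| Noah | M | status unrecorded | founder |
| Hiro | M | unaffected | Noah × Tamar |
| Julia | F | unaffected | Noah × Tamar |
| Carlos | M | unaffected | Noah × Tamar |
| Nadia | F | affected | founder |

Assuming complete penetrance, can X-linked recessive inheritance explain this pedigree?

A consistent assignment under X-linked recessive exists: Ivan X^f Y, Hannah X^f X^f, Greta X^f X^f, Pavel X^f Y, Kenji X^f Y, Kira X^F X^F, Tariq X^F Y, Tamar X^F X^f, Noah X^F Y, Hiro X^F Y, Julia X^F X^F, Carlos X^F Y, Nadia X^f X^f.
In this assignment every recorded phenotype matches its genotype and every non-founder's genotype is obtainable from its parents' genotypes, so the pedigree is consistent.

Yes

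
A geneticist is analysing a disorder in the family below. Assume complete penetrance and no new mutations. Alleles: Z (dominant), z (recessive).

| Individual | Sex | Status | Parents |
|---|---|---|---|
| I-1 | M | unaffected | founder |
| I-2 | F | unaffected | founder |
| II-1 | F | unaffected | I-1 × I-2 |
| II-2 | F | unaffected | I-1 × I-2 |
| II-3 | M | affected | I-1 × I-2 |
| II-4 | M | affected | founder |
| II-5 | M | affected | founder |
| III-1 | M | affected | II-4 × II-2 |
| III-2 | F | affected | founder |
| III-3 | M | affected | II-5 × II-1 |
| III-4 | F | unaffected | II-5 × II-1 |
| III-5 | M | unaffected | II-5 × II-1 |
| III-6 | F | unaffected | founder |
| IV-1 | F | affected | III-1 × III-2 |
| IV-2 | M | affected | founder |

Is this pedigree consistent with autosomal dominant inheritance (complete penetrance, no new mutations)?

No

Under autosomal dominant, II-3 (affected, male) cannot arise from I-1 (unaffected) × I-2 (unaffected).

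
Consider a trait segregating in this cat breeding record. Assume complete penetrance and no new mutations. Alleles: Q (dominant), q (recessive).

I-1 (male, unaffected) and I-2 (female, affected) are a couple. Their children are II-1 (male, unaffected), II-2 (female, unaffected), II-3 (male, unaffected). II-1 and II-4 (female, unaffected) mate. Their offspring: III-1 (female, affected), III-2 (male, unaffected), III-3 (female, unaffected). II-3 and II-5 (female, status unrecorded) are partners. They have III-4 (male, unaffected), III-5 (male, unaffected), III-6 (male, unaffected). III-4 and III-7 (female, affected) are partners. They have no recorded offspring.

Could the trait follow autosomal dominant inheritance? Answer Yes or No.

No

Under autosomal dominant, III-1 (affected, female) cannot arise from II-1 (unaffected) × II-4 (unaffected).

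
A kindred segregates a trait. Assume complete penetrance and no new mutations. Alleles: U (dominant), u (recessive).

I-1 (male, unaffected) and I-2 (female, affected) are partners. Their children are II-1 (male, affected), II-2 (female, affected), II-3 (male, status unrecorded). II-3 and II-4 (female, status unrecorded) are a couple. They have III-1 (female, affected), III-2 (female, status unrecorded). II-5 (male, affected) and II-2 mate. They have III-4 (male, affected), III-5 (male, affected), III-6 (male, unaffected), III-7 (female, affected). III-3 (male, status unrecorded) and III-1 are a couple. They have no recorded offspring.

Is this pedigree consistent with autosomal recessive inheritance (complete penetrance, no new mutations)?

No

Under autosomal recessive, III-6 (unaffected, male) cannot arise from II-5 (affected) × II-2 (affected).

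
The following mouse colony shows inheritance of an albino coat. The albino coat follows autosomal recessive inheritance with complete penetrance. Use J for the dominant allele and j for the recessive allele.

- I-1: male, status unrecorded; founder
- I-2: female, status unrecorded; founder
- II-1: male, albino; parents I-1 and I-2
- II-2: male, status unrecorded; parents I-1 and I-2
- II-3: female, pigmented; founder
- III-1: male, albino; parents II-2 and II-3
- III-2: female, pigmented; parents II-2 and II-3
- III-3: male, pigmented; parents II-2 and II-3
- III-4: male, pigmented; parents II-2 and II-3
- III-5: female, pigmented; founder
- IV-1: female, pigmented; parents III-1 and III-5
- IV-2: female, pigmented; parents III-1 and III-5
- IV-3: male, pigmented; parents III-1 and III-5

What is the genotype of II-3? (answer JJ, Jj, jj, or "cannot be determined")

Jj

From phenotype alone, II-3 is JJ or Jj.
II-3 is pigmented so carries J and passed j to III-1 (jj), so II-3 is Jj.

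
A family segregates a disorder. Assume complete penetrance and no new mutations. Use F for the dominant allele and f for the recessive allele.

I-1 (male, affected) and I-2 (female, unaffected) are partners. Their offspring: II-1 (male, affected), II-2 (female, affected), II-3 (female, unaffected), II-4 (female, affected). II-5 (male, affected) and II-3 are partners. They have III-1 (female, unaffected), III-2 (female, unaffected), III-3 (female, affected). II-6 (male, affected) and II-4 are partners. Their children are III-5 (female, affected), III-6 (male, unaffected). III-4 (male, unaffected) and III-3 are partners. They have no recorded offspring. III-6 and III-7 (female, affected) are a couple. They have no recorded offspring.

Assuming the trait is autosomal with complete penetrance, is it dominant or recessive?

II-6 and II-4 are both affected yet have an unaffected child III-6. Under a recessive model two affected parents are homozygous and every child would be affected, so the trait cannot be recessive.

dominant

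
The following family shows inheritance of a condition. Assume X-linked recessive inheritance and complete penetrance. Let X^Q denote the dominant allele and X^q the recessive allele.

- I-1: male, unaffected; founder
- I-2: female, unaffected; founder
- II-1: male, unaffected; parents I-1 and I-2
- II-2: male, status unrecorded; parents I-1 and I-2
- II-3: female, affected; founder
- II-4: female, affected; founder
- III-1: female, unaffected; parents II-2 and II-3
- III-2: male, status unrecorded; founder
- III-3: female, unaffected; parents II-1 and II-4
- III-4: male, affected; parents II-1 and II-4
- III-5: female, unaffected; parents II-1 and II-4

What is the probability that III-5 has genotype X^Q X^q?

III-5 is unaffected so carries Q and received q from II-4 (X^q X^q), so III-5 is X^Q X^q, giving P(X^Q X^q) = 1.

1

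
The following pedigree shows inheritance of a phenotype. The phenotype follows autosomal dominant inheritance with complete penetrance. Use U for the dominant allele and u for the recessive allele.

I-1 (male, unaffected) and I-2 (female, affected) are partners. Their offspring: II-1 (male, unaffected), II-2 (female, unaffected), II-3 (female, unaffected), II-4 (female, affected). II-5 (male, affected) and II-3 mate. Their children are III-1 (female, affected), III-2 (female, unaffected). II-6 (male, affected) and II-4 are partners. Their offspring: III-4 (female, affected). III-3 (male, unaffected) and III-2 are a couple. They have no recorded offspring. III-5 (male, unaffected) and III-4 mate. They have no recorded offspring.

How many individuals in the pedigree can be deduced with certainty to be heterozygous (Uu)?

4

Obligate heterozygotes: I-2 is affected so carries U and passed u to II-1 (uu), so I-2 is Uu; II-4 is affected so carries U and received u from I-1 (uu), so II-4 is Uu; II-5 is affected so carries U and passed u to III-2 (uu), so II-5 is Uu; III-1 is affected so carries U and received u from II-3 (uu), so III-1 is Uu.
Every other individual is either homozygous by phenotype or has at least one consistent homozygous assignment, so the count is 4.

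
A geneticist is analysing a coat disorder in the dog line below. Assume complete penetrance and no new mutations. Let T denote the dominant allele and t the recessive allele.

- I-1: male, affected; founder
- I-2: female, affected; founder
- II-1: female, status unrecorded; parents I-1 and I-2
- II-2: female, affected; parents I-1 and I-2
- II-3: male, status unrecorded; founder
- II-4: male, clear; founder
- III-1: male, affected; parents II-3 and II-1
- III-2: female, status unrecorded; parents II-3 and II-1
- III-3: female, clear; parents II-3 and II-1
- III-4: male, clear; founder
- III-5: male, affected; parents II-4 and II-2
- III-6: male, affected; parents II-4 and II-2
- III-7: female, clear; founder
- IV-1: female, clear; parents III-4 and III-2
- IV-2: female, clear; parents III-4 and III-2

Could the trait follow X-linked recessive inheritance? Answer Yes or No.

Yes

A consistent assignment under X-linked recessive exists: I-1 X^t Y, I-2 X^t X^t, II-1 X^t X^t, II-2 X^t X^t, II-3 X^T Y, II-4 X^T Y, III-1 X^t Y, III-2 X^T X^t, III-3 X^T X^t, III-4 X^T Y, III-5 X^t Y, III-6 X^t Y, III-7 X^T X^T, IV-1 X^T X^T, IV-2 X^T X^T.
In this assignment every recorded phenotype matches its genotype and every non-founder's genotype is obtainable from its parents' genotypes, so the pedigree is consistent.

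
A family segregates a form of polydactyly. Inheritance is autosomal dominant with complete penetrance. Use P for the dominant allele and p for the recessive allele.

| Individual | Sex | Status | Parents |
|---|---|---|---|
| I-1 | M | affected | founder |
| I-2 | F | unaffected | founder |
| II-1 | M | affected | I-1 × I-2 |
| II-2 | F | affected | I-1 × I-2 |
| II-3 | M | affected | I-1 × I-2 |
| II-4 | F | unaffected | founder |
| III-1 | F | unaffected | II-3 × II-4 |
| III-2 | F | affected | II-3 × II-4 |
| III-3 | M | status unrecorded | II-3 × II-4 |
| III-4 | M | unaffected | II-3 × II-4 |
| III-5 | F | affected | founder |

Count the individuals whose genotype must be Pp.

4

Obligate heterozygotes: II-1 is affected so carries P and received p from I-2 (pp), so II-1 is Pp; II-2 is affected so carries P and received p from I-2 (pp), so II-2 is Pp; II-3 is affected so carries P and received p from I-2 (pp), so II-3 is Pp; III-2 is affected so carries P and received p from II-4 (pp), so III-2 is Pp.
Every other individual is either homozygous by phenotype or has at least one consistent homozygous assignment, so the count is 4.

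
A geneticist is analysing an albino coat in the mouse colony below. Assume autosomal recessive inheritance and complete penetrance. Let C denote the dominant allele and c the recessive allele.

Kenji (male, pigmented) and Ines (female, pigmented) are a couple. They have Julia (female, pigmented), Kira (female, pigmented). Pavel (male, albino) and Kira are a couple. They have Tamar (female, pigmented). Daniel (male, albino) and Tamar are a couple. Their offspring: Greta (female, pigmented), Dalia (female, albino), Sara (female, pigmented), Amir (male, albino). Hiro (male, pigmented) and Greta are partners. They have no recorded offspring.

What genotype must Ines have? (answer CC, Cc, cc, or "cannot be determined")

Ines's phenotype allows CC or Cc, and no parent or child forces a single allele at both positions; consistent genotype assignments exist with Ines as CC or Cc.

cannot be determined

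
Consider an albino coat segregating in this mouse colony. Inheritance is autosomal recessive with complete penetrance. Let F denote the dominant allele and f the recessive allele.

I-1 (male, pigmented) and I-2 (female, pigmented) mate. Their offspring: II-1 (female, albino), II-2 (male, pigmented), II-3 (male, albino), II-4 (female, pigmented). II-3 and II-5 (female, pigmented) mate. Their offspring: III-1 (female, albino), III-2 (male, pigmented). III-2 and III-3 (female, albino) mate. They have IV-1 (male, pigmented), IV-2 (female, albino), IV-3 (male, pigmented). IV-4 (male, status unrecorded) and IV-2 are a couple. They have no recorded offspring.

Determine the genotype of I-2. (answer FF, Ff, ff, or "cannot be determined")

From phenotype alone, I-2 is FF or Ff.
I-2 is pigmented so carries F and passed f to II-1 (ff), so I-2 is Ff.

Ff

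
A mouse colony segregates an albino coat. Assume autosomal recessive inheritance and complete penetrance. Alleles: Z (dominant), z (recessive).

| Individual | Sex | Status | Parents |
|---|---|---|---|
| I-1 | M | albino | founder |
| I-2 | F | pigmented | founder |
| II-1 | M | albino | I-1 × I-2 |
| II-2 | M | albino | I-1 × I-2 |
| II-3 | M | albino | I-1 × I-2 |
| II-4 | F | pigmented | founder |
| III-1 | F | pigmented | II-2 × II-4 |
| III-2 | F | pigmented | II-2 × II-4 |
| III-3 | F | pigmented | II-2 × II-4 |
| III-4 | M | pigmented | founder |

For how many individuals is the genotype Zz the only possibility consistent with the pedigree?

4

Obligate heterozygotes: I-2 is pigmented so carries Z and passed z to II-1 (zz), so I-2 is Zz; III-1 is pigmented so carries Z and received z from II-2 (zz), so III-1 is Zz; III-2 is pigmented so carries Z and received z from II-2 (zz), so III-2 is Zz; III-3 is pigmented so carries Z and received z from II-2 (zz), so III-3 is Zz.
Every other individual is either homozygous by phenotype or has at least one consistent homozygous assignment, so the count is 4.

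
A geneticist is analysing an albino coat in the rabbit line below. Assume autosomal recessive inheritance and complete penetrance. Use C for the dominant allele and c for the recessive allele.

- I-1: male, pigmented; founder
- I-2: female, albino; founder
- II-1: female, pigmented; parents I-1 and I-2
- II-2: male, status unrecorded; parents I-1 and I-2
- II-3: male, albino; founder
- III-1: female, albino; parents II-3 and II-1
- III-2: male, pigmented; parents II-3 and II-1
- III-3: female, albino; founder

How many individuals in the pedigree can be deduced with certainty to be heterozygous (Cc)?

2

Obligate heterozygotes: II-1 is pigmented so carries C and received c from I-2 (cc), so II-1 is Cc; III-2 is pigmented so carries C and received c from II-3 (cc), so III-2 is Cc.
Every other individual is either homozygous by phenotype or has at least one consistent homozygous assignment, so the count is 2.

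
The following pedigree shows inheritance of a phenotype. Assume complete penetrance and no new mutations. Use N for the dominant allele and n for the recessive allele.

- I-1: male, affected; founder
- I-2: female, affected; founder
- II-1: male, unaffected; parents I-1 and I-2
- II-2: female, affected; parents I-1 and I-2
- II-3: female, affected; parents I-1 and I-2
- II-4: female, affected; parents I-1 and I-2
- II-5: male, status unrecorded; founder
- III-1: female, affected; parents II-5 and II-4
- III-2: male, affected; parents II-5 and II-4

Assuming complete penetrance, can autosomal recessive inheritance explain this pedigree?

Under autosomal recessive, II-1 (unaffected, male) cannot arise from I-1 (affected) × I-2 (affected).

No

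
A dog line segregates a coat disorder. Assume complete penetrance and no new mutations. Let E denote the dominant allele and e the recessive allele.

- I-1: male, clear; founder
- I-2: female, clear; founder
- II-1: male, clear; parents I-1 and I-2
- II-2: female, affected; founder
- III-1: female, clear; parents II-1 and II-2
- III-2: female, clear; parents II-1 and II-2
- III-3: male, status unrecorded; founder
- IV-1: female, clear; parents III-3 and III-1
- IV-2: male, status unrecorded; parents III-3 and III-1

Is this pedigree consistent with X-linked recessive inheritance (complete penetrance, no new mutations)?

Yes

A consistent assignment under X-linked recessive exists: I-1 X^E Y, I-2 X^E X^E, II-1 X^E Y, II-2 X^e X^e, III-1 X^E X^e, III-2 X^E X^e, III-3 X^E Y, IV-1 X^E X^E, IV-2 X^E Y.
In this assignment every recorded phenotype matches its genotype and every non-founder's genotype is obtainable from its parents' genotypes, so the pedigree is consistent.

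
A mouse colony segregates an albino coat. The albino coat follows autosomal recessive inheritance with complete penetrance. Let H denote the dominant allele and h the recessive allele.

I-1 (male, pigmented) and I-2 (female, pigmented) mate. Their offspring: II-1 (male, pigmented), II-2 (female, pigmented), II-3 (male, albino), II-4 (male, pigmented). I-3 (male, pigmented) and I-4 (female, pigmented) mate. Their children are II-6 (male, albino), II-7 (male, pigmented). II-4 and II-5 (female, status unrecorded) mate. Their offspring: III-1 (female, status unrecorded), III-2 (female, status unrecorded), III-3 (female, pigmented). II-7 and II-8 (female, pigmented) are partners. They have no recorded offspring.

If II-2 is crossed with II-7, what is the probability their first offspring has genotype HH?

4/9

I-1 is pigmented so carries H and passed h to II-3 (hh), so I-1 is Hh.
I-2 is pigmented so carries H and passed h to II-3 (hh), so I-2 is Hh.
II-2 is a pigmented offspring of I-1 (Hh) × I-2 (Hh), whose cross gives 1/4 HH : 1/2 Hh : 1/4 hh; conditioning on being pigmented, II-2 is HH with probability 1/3, Hh with probability 2/3.
I-3 is pigmented so carries H and passed h to II-6 (hh), so I-3 is Hh.
I-4 is pigmented so carries H and passed h to II-6 (hh), so I-4 is Hh.
II-7 is a pigmented offspring of I-3 (Hh) × I-4 (Hh), whose cross gives 1/4 HH : 1/2 Hh : 1/4 hh; conditioning on being pigmented, II-7 is HH with probability 1/3, Hh with probability 2/3.
Summing over parental genotype combinations, P(offspring has genotype HH) = 1/9·1 + 2/9·1/2 + 2/9·1/2 + 4/9·1/4 = 4/9.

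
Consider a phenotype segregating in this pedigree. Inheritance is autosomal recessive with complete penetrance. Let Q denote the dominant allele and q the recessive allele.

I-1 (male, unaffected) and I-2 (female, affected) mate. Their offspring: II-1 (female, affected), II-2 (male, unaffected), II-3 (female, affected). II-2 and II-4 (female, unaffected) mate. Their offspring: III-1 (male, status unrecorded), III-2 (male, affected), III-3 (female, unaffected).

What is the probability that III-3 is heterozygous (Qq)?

2/3

II-2 is unaffected so carries Q and received q from I-2 (qq), so II-2 is Qq.
II-4 is unaffected so carries Q and passed q to III-2 (qq), so II-4 is Qq.
Their cross gives offspring ratios 1/4 QQ : 1/2 Qq : 1/4 qq. Conditioning on III-3 being unaffected, P(Qq) = 1/2 / 3/4 = 2/3.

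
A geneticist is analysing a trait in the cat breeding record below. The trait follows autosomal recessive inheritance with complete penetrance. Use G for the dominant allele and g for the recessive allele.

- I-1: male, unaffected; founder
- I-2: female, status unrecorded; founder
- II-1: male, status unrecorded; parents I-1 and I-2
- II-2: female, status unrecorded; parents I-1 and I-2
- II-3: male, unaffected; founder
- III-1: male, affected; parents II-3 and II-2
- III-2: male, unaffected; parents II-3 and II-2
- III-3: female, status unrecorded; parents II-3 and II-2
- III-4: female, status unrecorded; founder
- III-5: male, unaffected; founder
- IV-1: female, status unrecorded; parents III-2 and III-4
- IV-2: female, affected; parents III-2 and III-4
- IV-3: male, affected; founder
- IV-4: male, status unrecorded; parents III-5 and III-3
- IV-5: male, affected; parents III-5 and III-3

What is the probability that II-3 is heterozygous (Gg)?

II-3 is unaffected so carries G and passed g to III-1 (gg), so II-3 is Gg, giving P(Gg) = 1.

1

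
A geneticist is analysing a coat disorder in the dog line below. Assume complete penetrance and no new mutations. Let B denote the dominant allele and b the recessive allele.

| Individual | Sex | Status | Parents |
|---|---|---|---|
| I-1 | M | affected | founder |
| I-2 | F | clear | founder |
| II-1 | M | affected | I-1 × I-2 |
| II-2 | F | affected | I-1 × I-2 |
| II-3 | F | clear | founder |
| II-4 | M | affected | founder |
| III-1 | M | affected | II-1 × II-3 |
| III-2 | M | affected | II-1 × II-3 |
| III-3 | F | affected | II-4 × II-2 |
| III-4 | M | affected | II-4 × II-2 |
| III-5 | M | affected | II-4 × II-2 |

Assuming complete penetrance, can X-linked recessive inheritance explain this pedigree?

A consistent assignment under X-linked recessive exists: I-1 X^b Y, I-2 X^B X^b, II-1 X^b Y, II-2 X^b X^b, II-3 X^B X^b, II-4 X^b Y, III-1 X^b Y, III-2 X^b Y, III-3 X^b X^b, III-4 X^b Y, III-5 X^b Y.
In this assignment every recorded phenotype matches its genotype and every non-founder's genotype is obtainable from its parents' genotypes, so the pedigree is consistent.

Yes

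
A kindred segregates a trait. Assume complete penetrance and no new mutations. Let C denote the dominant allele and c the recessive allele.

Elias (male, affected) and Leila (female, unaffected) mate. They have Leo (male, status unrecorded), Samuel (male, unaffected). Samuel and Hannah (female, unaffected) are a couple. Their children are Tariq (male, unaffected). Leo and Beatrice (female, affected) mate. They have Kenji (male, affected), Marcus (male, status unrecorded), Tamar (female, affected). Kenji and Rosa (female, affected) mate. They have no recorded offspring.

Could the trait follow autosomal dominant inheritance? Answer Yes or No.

A consistent assignment under autosomal dominant exists: Elias Cc, Leila cc, Leo Cc, Samuel cc, Hannah cc, Beatrice CC, Tariq cc, Kenji CC, Marcus CC, Tamar CC, Rosa CC.
In this assignment every recorded phenotype matches its genotype and every non-founder's genotype is obtainable from its parents' genotypes, so the pedigree is consistent.

Yes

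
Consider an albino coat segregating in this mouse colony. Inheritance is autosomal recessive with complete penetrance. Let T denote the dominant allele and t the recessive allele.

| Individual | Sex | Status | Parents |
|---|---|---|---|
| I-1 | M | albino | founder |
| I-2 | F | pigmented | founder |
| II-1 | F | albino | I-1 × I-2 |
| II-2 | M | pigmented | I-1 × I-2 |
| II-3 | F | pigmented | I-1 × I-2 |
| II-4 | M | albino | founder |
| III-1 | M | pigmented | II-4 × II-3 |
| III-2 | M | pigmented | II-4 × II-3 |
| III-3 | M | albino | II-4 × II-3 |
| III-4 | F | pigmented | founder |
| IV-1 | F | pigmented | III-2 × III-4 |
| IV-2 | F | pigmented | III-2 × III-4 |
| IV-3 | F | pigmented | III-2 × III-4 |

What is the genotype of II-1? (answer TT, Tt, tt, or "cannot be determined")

tt

II-1 is albino, so II-1 is tt.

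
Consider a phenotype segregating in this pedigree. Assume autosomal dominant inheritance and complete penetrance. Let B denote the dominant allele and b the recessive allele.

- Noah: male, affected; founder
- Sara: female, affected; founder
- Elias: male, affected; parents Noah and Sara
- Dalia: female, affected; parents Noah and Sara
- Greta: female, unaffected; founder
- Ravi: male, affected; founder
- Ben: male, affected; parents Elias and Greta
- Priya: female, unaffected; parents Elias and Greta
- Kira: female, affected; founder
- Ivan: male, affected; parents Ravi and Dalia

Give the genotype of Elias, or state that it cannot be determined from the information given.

Bb

From phenotype alone, Elias is BB or Bb.
Elias is affected so carries B and passed b to Priya (bb), so Elias is Bb.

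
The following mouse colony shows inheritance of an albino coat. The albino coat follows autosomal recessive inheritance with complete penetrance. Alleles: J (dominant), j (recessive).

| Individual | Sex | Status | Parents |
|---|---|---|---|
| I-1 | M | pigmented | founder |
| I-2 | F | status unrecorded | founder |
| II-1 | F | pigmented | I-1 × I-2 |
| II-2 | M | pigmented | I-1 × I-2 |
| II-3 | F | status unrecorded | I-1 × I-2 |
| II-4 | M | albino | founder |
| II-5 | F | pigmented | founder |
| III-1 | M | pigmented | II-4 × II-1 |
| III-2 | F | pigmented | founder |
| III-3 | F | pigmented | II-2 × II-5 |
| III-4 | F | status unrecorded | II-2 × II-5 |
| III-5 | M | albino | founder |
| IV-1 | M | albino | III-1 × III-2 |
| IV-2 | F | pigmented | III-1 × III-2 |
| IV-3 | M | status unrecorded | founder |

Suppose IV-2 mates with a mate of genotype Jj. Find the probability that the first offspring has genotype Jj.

III-1 is pigmented so carries J and received j from II-4 (jj), so III-1 is Jj.
III-2 is pigmented so carries J and passed j to IV-1 (jj), so III-2 is Jj.
IV-2 is a pigmented offspring of III-1 (Jj) × III-2 (Jj), whose cross gives 1/4 JJ : 1/2 Jj : 1/4 jj; conditioning on being pigmented, IV-2 is JJ with probability 1/3, Jj with probability 2/3.
Summing over parental genotype combinations, P(offspring has genotype Jj) = 1/3·1/2 + 2/3·1/2 = 1/2.

1/2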